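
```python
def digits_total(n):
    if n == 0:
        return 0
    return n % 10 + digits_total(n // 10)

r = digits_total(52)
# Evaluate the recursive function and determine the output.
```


digits_total(52)
= 2 + digits_total(5)
= 2 + 5 + digits_total(0)
= 2 + 5 + 0
= 7


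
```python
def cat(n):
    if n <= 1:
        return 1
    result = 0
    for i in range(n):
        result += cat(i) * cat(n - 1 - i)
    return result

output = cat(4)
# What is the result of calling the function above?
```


cat(4)
= sum of cat(i) * cat(4-1-i) for i in 0..3
First compute sub-values bottom-up:
  cat(0) = 1, cat(1) = 1
  cat(2) = 1*1 + 1*1 = 2
  cat(3) = 1*2 + 1*1 + 2*1 = 5
Now cat(4):
  cat(0)*cat(3) = 1*5 = 5
  cat(1)*cat(2) = 1*2 = 2
  cat(2)*cat(1) = 2*1 = 2
  cat(3)*cat(0) = 5*1 = 5
= 5 + 2 + 2 + 5
= 14


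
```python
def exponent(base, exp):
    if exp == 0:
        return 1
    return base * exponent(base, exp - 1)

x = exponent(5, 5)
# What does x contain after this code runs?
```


exponent(5, 5)
= 5 * exponent(5, 4)
= 5 * 5 * exponent(5, 3)
= 5 * 5 * 5 * exponent(5, 2)
= 5 * 5 * 5 * 5 * exponent(5, 1)
= 5 * 5 * 5 * 5 * 5 * exponent(5, 0)
= 5 * 5 * 5 * 5 * 5 * 1
= 3125


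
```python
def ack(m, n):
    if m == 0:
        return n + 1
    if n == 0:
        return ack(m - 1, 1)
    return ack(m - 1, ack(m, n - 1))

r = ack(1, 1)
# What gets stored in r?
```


ack(1, 1)
= ack(0, ack(1, 0))
First compute ack(1, 0) = 2
= ack(0, 2)
= 3


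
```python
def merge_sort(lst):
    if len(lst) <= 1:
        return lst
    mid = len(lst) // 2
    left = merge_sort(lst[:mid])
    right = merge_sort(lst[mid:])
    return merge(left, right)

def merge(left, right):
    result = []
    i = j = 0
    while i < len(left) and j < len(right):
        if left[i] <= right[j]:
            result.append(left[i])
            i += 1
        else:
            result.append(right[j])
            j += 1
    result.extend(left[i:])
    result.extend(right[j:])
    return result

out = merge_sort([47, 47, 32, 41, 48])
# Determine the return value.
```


merge_sort([47, 47, 32, 41, 48])
Split into [47, 47] and [32, 41, 48]
Left sorted: [47, 47]
Right sorted: [32, 41, 48]
Merge [47, 47] and [32, 41, 48]
= [32, 41, 47, 47, 48]


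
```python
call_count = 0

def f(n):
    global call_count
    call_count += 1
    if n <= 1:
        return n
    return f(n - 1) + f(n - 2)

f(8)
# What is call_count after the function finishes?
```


f(8) calls f(7) and f(6); each non-base call branches into two more.
Let C(k) = total number of calls made by f(k), including the call to f(k) itself.
Base cases: C(0) = 1, C(1) = 1
Recurrence: C(k) = 1 + C(k-1) + C(k-2)
  C(2) = 1 + C(1) + C(0) = 1 + 1 + 1 = 3
  C(3) = 1 + C(2) + C(1) = 1 + 3 + 1 = 5
  C(4) = 1 + C(3) + C(2) = 1 + 5 + 3 = 9
  C(5) = 1 + C(4) + C(3) = 1 + 9 + 5 = 15
  C(6) = 1 + C(5) + C(4) = 1 + 15 + 9 = 25
  C(7) = 1 + C(6) + C(5) = 1 + 25 + 15 = 41
  C(8) = 1 + C(7) + C(6) = 1 + 41 + 25 = 67
Total calls = C(8) = 67


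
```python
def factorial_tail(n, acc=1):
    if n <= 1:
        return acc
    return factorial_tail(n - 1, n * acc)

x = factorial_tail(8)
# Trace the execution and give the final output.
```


factorial_tail(8, 1)
= factorial_tail(7, 8 * 1) = factorial_tail(7, 8)
= factorial_tail(6, 7 * 8) = factorial_tail(6, 56)
= factorial_tail(5, 6 * 56) = factorial_tail(5, 336)
= factorial_tail(4, 5 * 336) = factorial_tail(4, 1680)
= factorial_tail(3, 4 * 1680) = factorial_tail(3, 6720)
= factorial_tail(2, 3 * 6720) = factorial_tail(2, 20160)
= factorial_tail(1, 2 * 20160) = factorial_tail(1, 40320)
n <= 1, return acc = 40320


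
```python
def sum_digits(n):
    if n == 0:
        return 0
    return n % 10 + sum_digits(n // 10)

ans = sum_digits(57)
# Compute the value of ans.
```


sum_digits(57)
= 7 + sum_digits(5)
= 7 + 5 + sum_digits(0)
= 7 + 5 + 0
= 12


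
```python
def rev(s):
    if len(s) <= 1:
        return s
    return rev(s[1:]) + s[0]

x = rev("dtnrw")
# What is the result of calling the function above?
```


rev("dtnrw")
= rev("tnrw") + "d"
= rev("nrw") + "t" + "d"
= rev("rw") + "n" + "t" + "d"
= rev("w") + "r" + "n" + "t" + "d"
= "w" + "r" + "n" + "t" + "d"
= "wrntd"


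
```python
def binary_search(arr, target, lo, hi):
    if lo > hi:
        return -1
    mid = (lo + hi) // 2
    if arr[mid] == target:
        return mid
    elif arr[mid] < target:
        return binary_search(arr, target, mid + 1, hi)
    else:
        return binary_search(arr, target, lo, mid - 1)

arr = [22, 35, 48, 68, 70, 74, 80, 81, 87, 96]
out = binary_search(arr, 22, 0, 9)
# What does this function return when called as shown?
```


binary_search(arr, 22, 0, 9)
lo=0, hi=9, mid=4, arr[mid]=70
70 > 22, search left half
lo=0, hi=3, mid=1, arr[mid]=35
35 > 22, search left half
lo=0, hi=0, mid=0, arr[mid]=22
arr[0] == 22, found at index 0
= 0


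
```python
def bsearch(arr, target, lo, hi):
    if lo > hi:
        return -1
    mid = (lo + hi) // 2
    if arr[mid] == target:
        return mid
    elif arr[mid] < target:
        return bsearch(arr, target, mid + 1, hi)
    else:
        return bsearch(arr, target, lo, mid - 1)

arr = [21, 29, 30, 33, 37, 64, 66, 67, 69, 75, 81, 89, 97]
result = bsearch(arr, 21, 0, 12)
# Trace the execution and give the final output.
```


bsearch(arr, 21, 0, 12)
lo=0, hi=12, mid=6, arr[mid]=66
66 > 21, search left half
lo=0, hi=5, mid=2, arr[mid]=30
30 > 21, search left half
lo=0, hi=1, mid=0, arr[mid]=21
arr[0] == 21, found at index 0
= 0


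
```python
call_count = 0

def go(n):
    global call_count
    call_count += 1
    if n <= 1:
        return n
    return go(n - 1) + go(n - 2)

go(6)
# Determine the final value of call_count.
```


go(6) calls go(5) and go(4); each non-base call branches into two more.
Let C(k) = total number of calls made by go(k), including the call to go(k) itself.
Base cases: C(0) = 1, C(1) = 1
Recurrence: C(k) = 1 + C(k-1) + C(k-2)
  C(2) = 1 + C(1) + C(0) = 1 + 1 + 1 = 3
  C(3) = 1 + C(2) + C(1) = 1 + 3 + 1 = 5
  C(4) = 1 + C(3) + C(2) = 1 + 5 + 3 = 9
  C(5) = 1 + C(4) + C(3) = 1 + 9 + 5 = 15
  C(6) = 1 + C(5) + C(4) = 1 + 15 + 9 = 25
Total calls = C(6) = 25


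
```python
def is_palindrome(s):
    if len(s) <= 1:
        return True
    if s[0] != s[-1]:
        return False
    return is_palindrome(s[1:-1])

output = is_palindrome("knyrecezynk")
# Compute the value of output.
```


is_palindrome("knyrecezynk")
"knyrecezynk": s[0]='k' == s[-1]='k' -> is_palindrome("nyrecezyn")
"nyrecezyn": s[0]='n' == s[-1]='n' -> is_palindrome("yrecezy")
"yrecezy": s[0]='y' == s[-1]='y' -> is_palindrome("recez")
"recez": s[0]='r' != s[-1]='z' -> False
= False


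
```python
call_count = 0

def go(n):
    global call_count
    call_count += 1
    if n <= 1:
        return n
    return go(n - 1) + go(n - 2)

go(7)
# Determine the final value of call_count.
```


go(7) calls go(6) and go(5); each non-base call branches into two more.
Let C(k) = total number of calls made by go(k), including the call to go(k) itself.
Base cases: C(0) = 1, C(1) = 1
Recurrence: C(k) = 1 + C(k-1) + C(k-2)
  C(2) = 1 + C(1) + C(0) = 1 + 1 + 1 = 3
  C(3) = 1 + C(2) + C(1) = 1 + 3 + 1 = 5
  C(4) = 1 + C(3) + C(2) = 1 + 5 + 3 = 9
  C(5) = 1 + C(4) + C(3) = 1 + 9 + 5 = 15
  C(6) = 1 + C(5) + C(4) = 1 + 15 + 9 = 25
  C(7) = 1 + C(6) + C(5) = 1 + 25 + 15 = 41
Total calls = C(7) = 41


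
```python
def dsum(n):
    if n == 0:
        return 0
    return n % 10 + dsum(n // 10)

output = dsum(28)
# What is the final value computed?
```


dsum(28)
= 8 + dsum(2)
= 8 + 2 + dsum(0)
= 8 + 2 + 0
= 10


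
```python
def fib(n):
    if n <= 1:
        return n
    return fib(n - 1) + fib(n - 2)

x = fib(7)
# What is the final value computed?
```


fib(7)
= fib(6) + fib(5)
= (fib(5) + fib(4)) + fib(5)
Computing bottom-up: fib(0)=0, fib(1)=1, fib(2)=1, fib(3)=2, fib(4)=3, fib(5)=5, fib(6)=8, fib(7)=13
= 13


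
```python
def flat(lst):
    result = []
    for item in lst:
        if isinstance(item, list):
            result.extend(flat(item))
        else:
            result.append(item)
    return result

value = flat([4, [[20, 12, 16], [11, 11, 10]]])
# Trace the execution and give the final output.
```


flat([4, [[20, 12, 16], [11, 11, 10]]])
Processing each element:
  4 is not a list -> append 4
  [[20, 12, 16], [11, 11, 10]] is a list -> flat recursively -> [20, 12, 16, 11, 11, 10]
= [4, 20, 12, 16, 11, 11, 10]


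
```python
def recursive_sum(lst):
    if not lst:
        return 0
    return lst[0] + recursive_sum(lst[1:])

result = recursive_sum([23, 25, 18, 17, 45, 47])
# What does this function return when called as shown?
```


recursive_sum([23, 25, 18, 17, 45, 47])
= 23 + recursive_sum([25, 18, 17, 45, 47])
= 23 + 25 + recursive_sum([18, 17, 45, 47])
= 23 + 25 + 18 + recursive_sum([17, 45, 47])
= 23 + 25 + 18 + 17 + recursive_sum([45, 47])
= 23 + 25 + 18 + 17 + 45 + recursive_sum([47])
= 23 + 25 + 18 + 17 + 45 + 47 + recursive_sum([])
= 23 + 25 + 18 + 17 + 45 + 47 + 0
= 175


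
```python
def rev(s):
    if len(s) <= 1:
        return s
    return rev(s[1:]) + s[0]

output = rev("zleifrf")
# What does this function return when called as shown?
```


rev("zleifrf")
= rev("leifrf") + "z"
= rev("eifrf") + "l" + "z"
= rev("ifrf") + "e" + "l" + "z"
= rev("frf") + "i" + "e" + "l" + "z"
= rev("rf") + "f" + "i" + "e" + "l" + "z"
= rev("f") + "r" + "f" + "i" + "e" + "l" + "z"
= "f" + "r" + "f" + "i" + "e" + "l" + "z"
= "frfielz"


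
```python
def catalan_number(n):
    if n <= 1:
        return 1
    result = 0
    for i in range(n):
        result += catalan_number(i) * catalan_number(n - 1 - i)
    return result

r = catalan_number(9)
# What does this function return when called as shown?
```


catalan_number(9)
= sum of catalan_number(i) * catalan_number(9-1-i) for i in 0..8
First compute sub-values bottom-up:
  catalan_number(0) = 1, catalan_number(1) = 1
  catalan_number(2) = 1*1 + 1*1 = 2
  catalan_number(3) = 1*2 + 1*1 + 2*1 = 5
  catalan_number(4) = 1*5 + 1*2 + 2*1 + 5*1 = 14
  catalan_number(5) = 1*14 + 1*5 + 2*2 + 5*1 + 14*1 = 42
  catalan_number(6) = 1*42 + 1*14 + 2*5 + 5*2 + 14*1 + 42*1 = 132
  catalan_number(7) = 1*132 + 1*42 + 2*14 + 5*5 + 14*2 + 42*1 + 132*1 = 429
  catalan_number(8) = 1*429 + 1*132 + 2*42 + 5*14 + 14*5 + 42*2 + 132*1 + 429*1 = 1430
Now catalan_number(9):
  catalan_number(0)*catalan_number(8) = 1*1430 = 1430
  catalan_number(1)*catalan_number(7) = 1*429 = 429
  catalan_number(2)*catalan_number(6) = 2*132 = 264
  catalan_number(3)*catalan_number(5) = 5*42 = 210
  catalan_number(4)*catalan_number(4) = 14*14 = 196
  catalan_number(5)*catalan_number(3) = 42*5 = 210
  catalan_number(6)*catalan_number(2) = 132*2 = 264
  catalan_number(7)*catalan_number(1) = 429*1 = 429
  catalan_number(8)*catalan_number(0) = 1430*1 = 1430
= 1430 + 429 + 264 + 210 + 196 + 210 + 264 + 429 + 1430
= 4862


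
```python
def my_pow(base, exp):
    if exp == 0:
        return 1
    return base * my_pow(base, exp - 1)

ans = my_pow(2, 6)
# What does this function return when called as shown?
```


my_pow(2, 6)
= 2 * my_pow(2, 5)
= 2 * 2 * my_pow(2, 4)
= 2 * 2 * 2 * my_pow(2, 3)
= 2 * 2 * 2 * 2 * my_pow(2, 2)
= 2 * 2 * 2 * 2 * 2 * my_pow(2, 1)
= 2 * 2 * 2 * 2 * 2 * 2 * my_pow(2, 0)
= 2 * 2 * 2 * 2 * 2 * 2 * 1
= 64


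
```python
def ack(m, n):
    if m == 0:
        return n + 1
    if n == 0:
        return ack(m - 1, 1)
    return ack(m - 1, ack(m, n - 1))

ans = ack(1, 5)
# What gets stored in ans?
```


ack(1, 5)
= ack(0, ack(1, 4))
First compute ack(1, 4) = 6
= ack(0, 6)
= 7


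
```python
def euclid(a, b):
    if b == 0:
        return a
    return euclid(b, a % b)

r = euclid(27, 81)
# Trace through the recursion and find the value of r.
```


euclid(27, 81)
= euclid(81, 27 % 81) = euclid(81, 27)
= euclid(27, 81 % 27) = euclid(27, 0)
b == 0, return a = 27


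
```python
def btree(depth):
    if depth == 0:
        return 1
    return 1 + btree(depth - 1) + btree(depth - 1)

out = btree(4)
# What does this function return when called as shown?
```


btree(4)
= 1 + btree(3) + btree(3)
= 1 + 2 * btree(3)
btree(k) = 2^(k+1) - 1
btree(0) = 1
btree(1) = 3
btree(2) = 7
btree(3) = 15
btree(4) = 31
btree(4) = 2^5 - 1 = 31


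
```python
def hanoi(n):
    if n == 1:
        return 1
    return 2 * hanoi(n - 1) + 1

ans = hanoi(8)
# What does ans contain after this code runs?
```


hanoi(8)
= 2 * hanoi(7) + 1
= 2 * (2 * hanoi(6) + 1) + 1
= 2 * (2 * (2 * hanoi(5) + 1) + 1) + 1
= 2 * (2 * (2 * (2 * hanoi(4) + 1) + 1) + 1) + 1
= 2 * (2 * (2 * (2 * (2 * hanoi(3) + 1) + 1) + 1) + 1) + 1
= 2 * (2 * (2 * (2 * (2 * (2 * hanoi(2) + 1) + 1) + 1) + 1) + 1) + 1
= 2 * (2 * (2 * (2 * (2 * (2 * (2 * hanoi(1) + 1) + 1) + 1) + 1) + 1) + 1) + 1
Now compute bottom-up:
hanoi(1) = 1
hanoi(2) = 2 * 1 + 1 = 3
hanoi(3) = 2 * 3 + 1 = 7
hanoi(4) = 2 * 7 + 1 = 15
hanoi(5) = 2 * 15 + 1 = 31
hanoi(6) = 2 * 31 + 1 = 63
hanoi(7) = 2 * 63 + 1 = 127
hanoi(8) = 2 * 127 + 1 = 255
= 255


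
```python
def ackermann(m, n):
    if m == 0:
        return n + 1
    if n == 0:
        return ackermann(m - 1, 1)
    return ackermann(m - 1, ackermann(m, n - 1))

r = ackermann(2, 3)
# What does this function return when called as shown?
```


ackermann(2, 3)
= ackermann(1, ackermann(2, 2))
First compute ackermann(2, 2) = 7
= ackermann(1, 7)
= 9


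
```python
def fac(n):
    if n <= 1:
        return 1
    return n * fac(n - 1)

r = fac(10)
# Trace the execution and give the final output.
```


fac(10)
= 10 * fac(9)
= 10 * 9 * fac(8)
= 10 * 9 * 8 * fac(7)
= 10 * 9 * 8 * 7 * fac(6)
= 10 * 9 * 8 * 7 * 6 * fac(5)
= 10 * 9 * 8 * 7 * 6 * 5 * fac(4)
= 10 * 9 * 8 * 7 * 6 * 5 * 4 * fac(3)
= 10 * 9 * 8 * 7 * 6 * 5 * 4 * 3 * fac(2)
= 10 * 9 * 8 * 7 * 6 * 5 * 4 * 3 * 2 * fac(1)
= 10 * 9 * 8 * 7 * 6 * 5 * 4 * 3 * 2 * 1
= 3628800


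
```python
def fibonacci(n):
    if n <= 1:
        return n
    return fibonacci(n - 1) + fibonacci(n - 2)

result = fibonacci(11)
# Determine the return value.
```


fibonacci(11)
= fibonacci(10) + fibonacci(9)
= (fibonacci(9) + fibonacci(8)) + fibonacci(9)
Computing bottom-up: fibonacci(0)=0, fibonacci(1)=1, fibonacci(2)=1, fibonacci(3)=2, fibonacci(4)=3, fibonacci(5)=5, fibonacci(6)=8, fibonacci(7)=13, fibonacci(8)=21, fibonacci(9)=34, fibonacci(10)=55, fibonacci(11)=89
= 89


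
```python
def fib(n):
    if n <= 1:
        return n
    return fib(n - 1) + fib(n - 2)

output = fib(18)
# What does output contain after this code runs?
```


fib(18)
= fib(17) + fib(16)
= (fib(16) + fib(15)) + fib(16)
Computing bottom-up: fib(0)=0, fib(1)=1, fib(2)=1, fib(3)=2, fib(4)=3, fib(5)=5, fib(6)=8, fib(7)=13, fib(8)=21, fib(9)=34, fib(10)=55, fib(11)=89, fib(12)=144, fib(13)=233, fib(14)=377, fib(15)=610, fib(16)=987, fib(17)=1597, fib(18)=2584
= 2584


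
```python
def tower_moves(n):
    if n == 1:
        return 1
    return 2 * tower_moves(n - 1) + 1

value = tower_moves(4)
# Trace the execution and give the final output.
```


tower_moves(4)
= 2 * tower_moves(3) + 1
= 2 * (2 * tower_moves(2) + 1) + 1
= 2 * (2 * (2 * tower_moves(1) + 1) + 1) + 1
Now compute bottom-up:
tower_moves(1) = 1
tower_moves(2) = 2 * 1 + 1 = 3
tower_moves(3) = 2 * 3 + 1 = 7
tower_moves(4) = 2 * 7 + 1 = 15
= 15


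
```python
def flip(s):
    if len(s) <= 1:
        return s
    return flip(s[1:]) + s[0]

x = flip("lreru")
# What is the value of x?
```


flip("lreru")
= flip("reru") + "l"
= flip("eru") + "r" + "l"
= flip("ru") + "e" + "r" + "l"
= flip("u") + "r" + "e" + "r" + "l"
= "u" + "r" + "e" + "r" + "l"
= "urerl"


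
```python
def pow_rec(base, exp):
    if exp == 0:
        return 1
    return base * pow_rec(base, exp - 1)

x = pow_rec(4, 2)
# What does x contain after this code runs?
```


pow_rec(4, 2)
= 4 * pow_rec(4, 1)
= 4 * 4 * pow_rec(4, 0)
= 4 * 4 * 1
= 16


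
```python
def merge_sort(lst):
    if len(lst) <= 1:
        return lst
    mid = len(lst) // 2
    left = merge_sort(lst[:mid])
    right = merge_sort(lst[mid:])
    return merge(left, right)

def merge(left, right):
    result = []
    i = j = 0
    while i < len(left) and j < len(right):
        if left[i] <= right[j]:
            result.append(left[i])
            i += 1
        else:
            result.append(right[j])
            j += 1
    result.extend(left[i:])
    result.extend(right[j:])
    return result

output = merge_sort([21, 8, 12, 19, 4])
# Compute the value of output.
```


merge_sort([21, 8, 12, 19, 4])
Split into [21, 8] and [12, 19, 4]
Left sorted: [8, 21]
Right sorted: [4, 12, 19]
Merge [8, 21] and [4, 12, 19]
= [4, 8, 12, 19, 21]


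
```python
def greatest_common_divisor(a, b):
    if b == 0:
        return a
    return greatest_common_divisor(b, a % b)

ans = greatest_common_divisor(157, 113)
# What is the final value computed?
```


greatest_common_divisor(157, 113)
= greatest_common_divisor(113, 157 % 113) = greatest_common_divisor(113, 44)
= greatest_common_divisor(44, 113 % 44) = greatest_common_divisor(44, 25)
= greatest_common_divisor(25, 44 % 25) = greatest_common_divisor(25, 19)
= greatest_common_divisor(19, 25 % 19) = greatest_common_divisor(19, 6)
= greatest_common_divisor(6, 19 % 6) = greatest_common_divisor(6, 1)
= greatest_common_divisor(1, 6 % 1) = greatest_common_divisor(1, 0)
b == 0, return a = 1


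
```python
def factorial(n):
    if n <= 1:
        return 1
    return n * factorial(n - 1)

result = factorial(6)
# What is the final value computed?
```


factorial(6)
= 6 * factorial(5)
= 6 * 5 * factorial(4)
= 6 * 5 * 4 * factorial(3)
= 6 * 5 * 4 * 3 * factorial(2)
= 6 * 5 * 4 * 3 * 2 * factorial(1)
= 6 * 5 * 4 * 3 * 2 * 1
= 720


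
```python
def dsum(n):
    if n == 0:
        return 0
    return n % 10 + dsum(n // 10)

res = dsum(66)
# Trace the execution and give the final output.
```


dsum(66)
= 6 + dsum(6)
= 6 + 6 + dsum(0)
= 6 + 6 + 0
= 12


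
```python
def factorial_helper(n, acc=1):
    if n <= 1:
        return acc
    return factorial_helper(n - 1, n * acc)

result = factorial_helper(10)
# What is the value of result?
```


factorial_helper(10, 1)
= factorial_helper(9, 10 * 1) = factorial_helper(9, 10)
= factorial_helper(8, 9 * 10) = factorial_helper(8, 90)
= factorial_helper(7, 8 * 90) = factorial_helper(7, 720)
= factorial_helper(6, 7 * 720) = factorial_helper(6, 5040)
= factorial_helper(5, 6 * 5040) = factorial_helper(5, 30240)
= factorial_helper(4, 5 * 30240) = factorial_helper(4, 151200)
= factorial_helper(3, 4 * 151200) = factorial_helper(3, 604800)
= factorial_helper(2, 3 * 604800) = factorial_helper(2, 1814400)
= factorial_helper(1, 2 * 1814400) = factorial_helper(1, 3628800)
n <= 1, return acc = 3628800


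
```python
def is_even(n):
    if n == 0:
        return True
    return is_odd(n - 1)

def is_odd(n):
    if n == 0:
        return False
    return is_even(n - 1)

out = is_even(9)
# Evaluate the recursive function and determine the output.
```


is_even(9)
= is_odd(8)
= is_even(7)
= is_odd(6)
= is_even(5)
= is_odd(4)
= is_even(3)
= is_odd(2)
= is_even(1)
= is_odd(0)
n == 0: return False
= False


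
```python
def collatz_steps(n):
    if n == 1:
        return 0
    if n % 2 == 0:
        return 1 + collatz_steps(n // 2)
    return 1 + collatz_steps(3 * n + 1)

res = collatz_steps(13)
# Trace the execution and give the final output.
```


collatz_steps(13)
13 is odd -> 3*13+1 = 40 -> collatz_steps(40)
40 is even -> collatz_steps(20)
20 is even -> collatz_steps(10)
10 is even -> collatz_steps(5)
5 is odd -> 3*5+1 = 16 -> collatz_steps(16)
16 is even -> collatz_steps(8)
8 is even -> collatz_steps(4)
4 is even -> collatz_steps(2)
2 is even -> collatz_steps(1)
Reached 1 after 9 steps
= 9


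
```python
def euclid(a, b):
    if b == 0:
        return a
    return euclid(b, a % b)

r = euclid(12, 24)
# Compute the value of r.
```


euclid(12, 24)
= euclid(24, 12 % 24) = euclid(24, 12)
= euclid(12, 24 % 12) = euclid(12, 0)
b == 0, return a = 12


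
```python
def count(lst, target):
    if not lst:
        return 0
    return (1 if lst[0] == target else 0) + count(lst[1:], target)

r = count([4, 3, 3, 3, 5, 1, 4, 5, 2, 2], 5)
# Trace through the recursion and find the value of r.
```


count([4, 3, 3, 3, 5, 1, 4, 5, 2, 2], 5)
lst[0]=4 != 5: 0 + count([3, 3, 3, 5, 1, 4, 5, 2, 2], 5)
lst[0]=3 != 5: 0 + count([3, 3, 5, 1, 4, 5, 2, 2], 5)
lst[0]=3 != 5: 0 + count([3, 5, 1, 4, 5, 2, 2], 5)
lst[0]=3 != 5: 0 + count([5, 1, 4, 5, 2, 2], 5)
lst[0]=5 == 5: 1 + count([1, 4, 5, 2, 2], 5)
lst[0]=1 != 5: 0 + count([4, 5, 2, 2], 5)
lst[0]=4 != 5: 0 + count([5, 2, 2], 5)
lst[0]=5 == 5: 1 + count([2, 2], 5)
lst[0]=2 != 5: 0 + count([2], 5)
lst[0]=2 != 5: 0 + count([], 5)
= 2


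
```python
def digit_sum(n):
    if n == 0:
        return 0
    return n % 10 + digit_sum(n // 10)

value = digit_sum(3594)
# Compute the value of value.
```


digit_sum(3594)
= 4 + digit_sum(359)
= 4 + 9 + digit_sum(35)
= 4 + 9 + 5 + digit_sum(3)
= 4 + 9 + 5 + 3 + digit_sum(0)
= 4 + 9 + 5 + 3 + 0
= 21


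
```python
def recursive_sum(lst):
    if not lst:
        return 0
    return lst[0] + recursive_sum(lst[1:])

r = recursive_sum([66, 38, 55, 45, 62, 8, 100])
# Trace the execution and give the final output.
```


recursive_sum([66, 38, 55, 45, 62, 8, 100])
= 66 + recursive_sum([38, 55, 45, 62, 8, 100])
= 66 + 38 + recursive_sum([55, 45, 62, 8, 100])
= 66 + 38 + 55 + recursive_sum([45, 62, 8, 100])
= 66 + 38 + 55 + 45 + recursive_sum([62, 8, 100])
= 66 + 38 + 55 + 45 + 62 + recursive_sum([8, 100])
= 66 + 38 + 55 + 45 + 62 + 8 + recursive_sum([100])
= 66 + 38 + 55 + 45 + 62 + 8 + 100 + recursive_sum([])
= 66 + 38 + 55 + 45 + 62 + 8 + 100 + 0
= 374


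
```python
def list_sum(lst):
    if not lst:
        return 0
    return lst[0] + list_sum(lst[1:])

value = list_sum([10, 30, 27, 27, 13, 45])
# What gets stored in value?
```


list_sum([10, 30, 27, 27, 13, 45])
= 10 + list_sum([30, 27, 27, 13, 45])
= 10 + 30 + list_sum([27, 27, 13, 45])
= 10 + 30 + 27 + list_sum([27, 13, 45])
= 10 + 30 + 27 + 27 + list_sum([13, 45])
= 10 + 30 + 27 + 27 + 13 + list_sum([45])
= 10 + 30 + 27 + 27 + 13 + 45 + list_sum([])
= 10 + 30 + 27 + 27 + 13 + 45 + 0
= 152


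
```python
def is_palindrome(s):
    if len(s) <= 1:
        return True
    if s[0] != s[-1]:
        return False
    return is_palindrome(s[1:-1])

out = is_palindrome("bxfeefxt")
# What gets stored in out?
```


is_palindrome("bxfeefxt")
"bxfeefxt": s[0]='b' != s[-1]='t' -> False
= False


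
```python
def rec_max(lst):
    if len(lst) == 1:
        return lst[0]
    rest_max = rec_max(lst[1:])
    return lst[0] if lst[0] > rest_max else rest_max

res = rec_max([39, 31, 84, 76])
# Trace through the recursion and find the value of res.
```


rec_max([39, 31, 84, 76])
= compare 39 with rec_max([31, 84, 76])
= compare 31 with rec_max([84, 76])
= compare 84 with rec_max([76])
Base: rec_max([76]) = 76
compare 84 with 76: max = 84
compare 31 with 84: max = 84
compare 39 with 84: max = 84
= 84


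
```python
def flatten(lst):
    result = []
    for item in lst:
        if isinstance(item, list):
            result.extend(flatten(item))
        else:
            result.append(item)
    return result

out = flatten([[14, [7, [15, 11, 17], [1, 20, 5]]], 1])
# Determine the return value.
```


flatten([[14, [7, [15, 11, 17], [1, 20, 5]]], 1])
Processing each element:
  [14, [7, [15, 11, 17], [1, 20, 5]]] is a list -> flatten recursively -> [14, 7, 15, 11, 17, 1, 20, 5]
  1 is not a list -> append 1
= [14, 7, 15, 11, 17, 1, 20, 5, 1]


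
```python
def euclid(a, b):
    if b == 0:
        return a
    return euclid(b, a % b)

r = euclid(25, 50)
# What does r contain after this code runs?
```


euclid(25, 50)
= euclid(50, 25 % 50) = euclid(50, 25)
= euclid(25, 50 % 25) = euclid(25, 0)
b == 0, return a = 25


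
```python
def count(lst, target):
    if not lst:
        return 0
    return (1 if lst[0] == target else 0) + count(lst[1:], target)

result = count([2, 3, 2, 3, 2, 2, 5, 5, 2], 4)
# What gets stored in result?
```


count([2, 3, 2, 3, 2, 2, 5, 5, 2], 4)
lst[0]=2 != 4: 0 + count([3, 2, 3, 2, 2, 5, 5, 2], 4)
lst[0]=3 != 4: 0 + count([2, 3, 2, 2, 5, 5, 2], 4)
lst[0]=2 != 4: 0 + count([3, 2, 2, 5, 5, 2], 4)
lst[0]=3 != 4: 0 + count([2, 2, 5, 5, 2], 4)
lst[0]=2 != 4: 0 + count([2, 5, 5, 2], 4)
lst[0]=2 != 4: 0 + count([5, 5, 2], 4)
lst[0]=5 != 4: 0 + count([5, 2], 4)
lst[0]=5 != 4: 0 + count([2], 4)
lst[0]=2 != 4: 0 + count([], 4)
= 0


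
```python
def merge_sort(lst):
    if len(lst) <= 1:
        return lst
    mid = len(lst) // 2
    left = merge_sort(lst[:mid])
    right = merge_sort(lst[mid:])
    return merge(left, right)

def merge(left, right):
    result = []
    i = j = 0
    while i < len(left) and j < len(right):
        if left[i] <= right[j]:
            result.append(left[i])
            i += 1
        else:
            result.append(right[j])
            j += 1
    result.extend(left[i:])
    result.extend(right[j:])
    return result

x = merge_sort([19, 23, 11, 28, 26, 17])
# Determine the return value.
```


merge_sort([19, 23, 11, 28, 26, 17])
Split into [19, 23, 11] and [28, 26, 17]
Left sorted: [11, 19, 23]
Right sorted: [17, 26, 28]
Merge [11, 19, 23] and [17, 26, 28]
= [11, 17, 19, 23, 26, 28]


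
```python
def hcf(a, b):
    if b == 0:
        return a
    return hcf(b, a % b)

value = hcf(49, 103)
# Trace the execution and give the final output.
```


hcf(49, 103)
= hcf(103, 49 % 103) = hcf(103, 49)
= hcf(49, 103 % 49) = hcf(49, 5)
= hcf(5, 49 % 5) = hcf(5, 4)
= hcf(4, 5 % 4) = hcf(4, 1)
= hcf(1, 4 % 1) = hcf(1, 0)
b == 0, return a = 1


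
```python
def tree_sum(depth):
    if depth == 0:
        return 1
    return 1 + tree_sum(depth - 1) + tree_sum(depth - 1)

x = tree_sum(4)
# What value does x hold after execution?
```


tree_sum(4)
= 1 + tree_sum(3) + tree_sum(3)
= 1 + 2 * tree_sum(3)
tree_sum(k) = 2^(k+1) - 1
tree_sum(0) = 1
tree_sum(1) = 3
tree_sum(2) = 7
tree_sum(3) = 15
tree_sum(4) = 31
tree_sum(4) = 2^5 - 1 = 31


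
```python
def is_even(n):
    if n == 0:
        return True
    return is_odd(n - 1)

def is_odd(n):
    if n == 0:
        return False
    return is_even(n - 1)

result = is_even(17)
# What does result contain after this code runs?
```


is_even(17)
= is_odd(16)
= is_even(15)
= is_odd(14)
= is_even(13)
= is_odd(12)
= is_even(11)
= is_odd(10)
= is_even(9)
= is_odd(8)
= is_even(7)
= is_odd(6)
= is_even(5)
= is_odd(4)
= is_even(3)
= is_odd(2)
= is_even(1)
= is_odd(0)
n == 0: return False
= False


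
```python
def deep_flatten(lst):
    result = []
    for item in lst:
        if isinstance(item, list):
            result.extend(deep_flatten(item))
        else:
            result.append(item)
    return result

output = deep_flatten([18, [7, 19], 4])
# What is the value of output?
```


deep_flatten([18, [7, 19], 4])
Processing each element:
  18 is not a list -> append 18
  [7, 19] is a list -> deep_flatten recursively -> [7, 19]
  4 is not a list -> append 4
= [18, 7, 19, 4]


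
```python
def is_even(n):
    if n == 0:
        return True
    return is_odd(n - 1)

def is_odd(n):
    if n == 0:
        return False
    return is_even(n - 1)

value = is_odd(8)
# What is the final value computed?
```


is_odd(8)
= is_even(7)
= is_odd(6)
= is_even(5)
= is_odd(4)
= is_even(3)
= is_odd(2)
= is_even(1)
= is_odd(0)
n == 0: return False
= False


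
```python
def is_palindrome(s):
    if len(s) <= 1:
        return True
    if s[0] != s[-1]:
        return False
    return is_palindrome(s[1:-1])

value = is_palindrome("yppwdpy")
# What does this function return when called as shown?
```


is_palindrome("yppwdpy")
"yppwdpy": s[0]='y' == s[-1]='y' -> is_palindrome("ppwdp")
"ppwdp": s[0]='p' == s[-1]='p' -> is_palindrome("pwd")
"pwd": s[0]='p' != s[-1]='d' -> False
= False


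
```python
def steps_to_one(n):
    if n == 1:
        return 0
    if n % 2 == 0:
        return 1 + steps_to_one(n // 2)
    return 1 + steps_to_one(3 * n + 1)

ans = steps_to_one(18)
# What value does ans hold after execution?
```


steps_to_one(18)
18 is even -> steps_to_one(9)
9 is odd -> 3*9+1 = 28 -> steps_to_one(28)
28 is even -> steps_to_one(14)
14 is even -> steps_to_one(7)
7 is odd -> 3*7+1 = 22 -> steps_to_one(22)
22 is even -> steps_to_one(11)
11 is odd -> 3*11+1 = 34 -> steps_to_one(34)
34 is even -> steps_to_one(17)
17 is odd -> 3*17+1 = 52 -> steps_to_one(52)
52 is even -> steps_to_one(26)
26 is even -> steps_to_one(13)
13 is odd -> 3*13+1 = 40 -> steps_to_one(40)
40 is even -> steps_to_one(20)
20 is even -> steps_to_one(10)
10 is even -> steps_to_one(5)
5 is odd -> 3*5+1 = 16 -> steps_to_one(16)
16 is even -> steps_to_one(8)
8 is even -> steps_to_one(4)
4 is even -> steps_to_one(2)
2 is even -> steps_to_one(1)
Reached 1 after 20 steps
= 20


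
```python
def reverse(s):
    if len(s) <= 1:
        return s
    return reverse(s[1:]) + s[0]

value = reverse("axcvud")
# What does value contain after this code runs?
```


reverse("axcvud")
= reverse("xcvud") + "a"
= reverse("cvud") + "x" + "a"
= reverse("vud") + "c" + "x" + "a"
= reverse("ud") + "v" + "c" + "x" + "a"
= reverse("d") + "u" + "v" + "c" + "x" + "a"
= "d" + "u" + "v" + "c" + "x" + "a"
= "duvcxa"


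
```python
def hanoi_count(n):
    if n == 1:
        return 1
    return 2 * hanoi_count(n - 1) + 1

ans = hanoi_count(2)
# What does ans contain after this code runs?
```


hanoi_count(2)
= 2 * hanoi_count(1) + 1
Now compute bottom-up:
hanoi_count(1) = 1
hanoi_count(2) = 2 * 1 + 1 = 3
= 3


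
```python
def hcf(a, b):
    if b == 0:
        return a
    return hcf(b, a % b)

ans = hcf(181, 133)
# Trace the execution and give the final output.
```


hcf(181, 133)
= hcf(133, 181 % 133) = hcf(133, 48)
= hcf(48, 133 % 48) = hcf(48, 37)
= hcf(37, 48 % 37) = hcf(37, 11)
= hcf(11, 37 % 11) = hcf(11, 4)
= hcf(4, 11 % 4) = hcf(4, 3)
= hcf(3, 4 % 3) = hcf(3, 1)
= hcf(1, 3 % 1) = hcf(1, 0)
b == 0, return a = 1


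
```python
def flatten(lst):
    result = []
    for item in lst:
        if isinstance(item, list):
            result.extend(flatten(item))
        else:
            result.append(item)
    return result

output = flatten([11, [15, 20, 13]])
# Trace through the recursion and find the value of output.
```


flatten([11, [15, 20, 13]])
Processing each element:
  11 is not a list -> append 11
  [15, 20, 13] is a list -> flatten recursively -> [15, 20, 13]
= [11, 15, 20, 13]


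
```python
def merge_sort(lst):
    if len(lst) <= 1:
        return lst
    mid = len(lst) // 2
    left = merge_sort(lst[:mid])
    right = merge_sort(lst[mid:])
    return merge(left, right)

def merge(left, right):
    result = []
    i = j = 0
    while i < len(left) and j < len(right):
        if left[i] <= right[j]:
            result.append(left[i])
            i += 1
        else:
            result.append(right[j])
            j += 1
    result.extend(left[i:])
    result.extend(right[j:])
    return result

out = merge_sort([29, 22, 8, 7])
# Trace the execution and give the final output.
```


merge_sort([29, 22, 8, 7])
Split into [29, 22] and [8, 7]
Left sorted: [22, 29]
Right sorted: [7, 8]
Merge [22, 29] and [7, 8]
= [7, 8, 22, 29]


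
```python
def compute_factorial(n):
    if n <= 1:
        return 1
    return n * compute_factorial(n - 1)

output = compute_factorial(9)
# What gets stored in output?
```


compute_factorial(9)
= 9 * compute_factorial(8)
= 9 * 8 * compute_factorial(7)
= 9 * 8 * 7 * compute_factorial(6)
= 9 * 8 * 7 * 6 * compute_factorial(5)
= 9 * 8 * 7 * 6 * 5 * compute_factorial(4)
= 9 * 8 * 7 * 6 * 5 * 4 * compute_factorial(3)
= 9 * 8 * 7 * 6 * 5 * 4 * 3 * compute_factorial(2)
= 9 * 8 * 7 * 6 * 5 * 4 * 3 * 2 * compute_factorial(1)
= 9 * 8 * 7 * 6 * 5 * 4 * 3 * 2 * 1
= 362880


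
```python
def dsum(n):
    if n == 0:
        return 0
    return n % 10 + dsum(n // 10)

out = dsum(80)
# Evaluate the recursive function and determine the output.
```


dsum(80)
= 0 + dsum(8)
= 0 + 8 + dsum(0)
= 0 + 8 + 0
= 8


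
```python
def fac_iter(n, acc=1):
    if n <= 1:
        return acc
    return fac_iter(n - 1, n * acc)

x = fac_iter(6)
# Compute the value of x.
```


fac_iter(6, 1)
= fac_iter(5, 6 * 1) = fac_iter(5, 6)
= fac_iter(4, 5 * 6) = fac_iter(4, 30)
= fac_iter(3, 4 * 30) = fac_iter(3, 120)
= fac_iter(2, 3 * 120) = fac_iter(2, 360)
= fac_iter(1, 2 * 360) = fac_iter(1, 720)
n <= 1, return acc = 720


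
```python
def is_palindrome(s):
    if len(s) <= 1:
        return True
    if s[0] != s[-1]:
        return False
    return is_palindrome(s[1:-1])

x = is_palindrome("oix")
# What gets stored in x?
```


is_palindrome("oix")
"oix": s[0]='o' != s[-1]='x' -> False
= False


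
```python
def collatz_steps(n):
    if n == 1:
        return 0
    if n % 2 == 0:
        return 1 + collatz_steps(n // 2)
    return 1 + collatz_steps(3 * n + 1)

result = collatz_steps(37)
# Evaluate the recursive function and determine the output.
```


collatz_steps(37)
37 is odd -> 3*37+1 = 112 -> collatz_steps(112)
112 is even -> collatz_steps(56)
56 is even -> collatz_steps(28)
28 is even -> collatz_steps(14)
14 is even -> collatz_steps(7)
7 is odd -> 3*7+1 = 22 -> collatz_steps(22)
22 is even -> collatz_steps(11)
11 is odd -> 3*11+1 = 34 -> collatz_steps(34)
34 is even -> collatz_steps(17)
17 is odd -> 3*17+1 = 52 -> collatz_steps(52)
52 is even -> collatz_steps(26)
26 is even -> collatz_steps(13)
13 is odd -> 3*13+1 = 40 -> collatz_steps(40)
40 is even -> collatz_steps(20)
20 is even -> collatz_steps(10)
10 is even -> collatz_steps(5)
5 is odd -> 3*5+1 = 16 -> collatz_steps(16)
16 is even -> collatz_steps(8)
8 is even -> collatz_steps(4)
4 is even -> collatz_steps(2)
2 is even -> collatz_steps(1)
Reached 1 after 21 steps
= 21


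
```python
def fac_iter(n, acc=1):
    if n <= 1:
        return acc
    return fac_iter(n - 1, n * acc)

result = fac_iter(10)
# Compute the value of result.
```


fac_iter(10, 1)
= fac_iter(9, 10 * 1) = fac_iter(9, 10)
= fac_iter(8, 9 * 10) = fac_iter(8, 90)
= fac_iter(7, 8 * 90) = fac_iter(7, 720)
= fac_iter(6, 7 * 720) = fac_iter(6, 5040)
= fac_iter(5, 6 * 5040) = fac_iter(5, 30240)
= fac_iter(4, 5 * 30240) = fac_iter(4, 151200)
= fac_iter(3, 4 * 151200) = fac_iter(3, 604800)
= fac_iter(2, 3 * 604800) = fac_iter(2, 1814400)
= fac_iter(1, 2 * 1814400) = fac_iter(1, 3628800)
n <= 1, return acc = 3628800


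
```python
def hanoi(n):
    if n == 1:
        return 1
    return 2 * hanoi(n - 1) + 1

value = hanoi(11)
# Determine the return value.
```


hanoi(11)
= 2 * hanoi(10) + 1
= 2 * (2 * hanoi(9) + 1) + 1
= 2 * (2 * (2 * hanoi(8) + 1) + 1) + 1
= 2 * (2 * (2 * (2 * hanoi(7) + 1) + 1) + 1) + 1
= 2 * (2 * (2 * (2 * (2 * hanoi(6) + 1) + 1) + 1) + 1) + 1
= 2 * (2 * (2 * (2 * (2 * (2 * hanoi(5) + 1) + 1) + 1) + 1) + 1) + 1
= 2 * (2 * (2 * (2 * (2 * (2 * (2 * hanoi(4) + 1) + 1) + 1) + 1) + 1) + 1) + 1
= 2 * (2 * (2 * (2 * (2 * (2 * (2 * (2 * hanoi(3) + 1) + 1) + 1) + 1) + 1) + 1) + 1) + 1
= 2 * (2 * (2 * (2 * (2 * (2 * (2 * (2 * (2 * hanoi(2) + 1) + 1) + 1) + 1) + 1) + 1) + 1) + 1) + 1
= 2 * (2 * (2 * (2 * (2 * (2 * (2 * (2 * (2 * (2 * hanoi(1) + 1) + 1) + 1) + 1) + 1) + 1) + 1) + 1) + 1) + 1
Now compute bottom-up:
hanoi(1) = 1
hanoi(2) = 2 * 1 + 1 = 3
hanoi(3) = 2 * 3 + 1 = 7
hanoi(4) = 2 * 7 + 1 = 15
hanoi(5) = 2 * 15 + 1 = 31
hanoi(6) = 2 * 31 + 1 = 63
hanoi(7) = 2 * 63 + 1 = 127
hanoi(8) = 2 * 127 + 1 = 255
hanoi(9) = 2 * 255 + 1 = 511
hanoi(10) = 2 * 511 + 1 = 1023
hanoi(11) = 2 * 1023 + 1 = 2047
= 2047


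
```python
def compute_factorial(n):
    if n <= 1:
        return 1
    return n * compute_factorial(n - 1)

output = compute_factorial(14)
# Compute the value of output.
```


compute_factorial(14)
= 14 * compute_factorial(13)
= 14 * 13 * compute_factorial(12)
= 14 * 13 * 12 * compute_factorial(11)
= 14 * 13 * 12 * 11 * compute_factorial(10)
= 14 * 13 * 12 * 11 * 10 * compute_factorial(9)
= 14 * 13 * 12 * 11 * 10 * 9 * compute_factorial(8)
= 14 * 13 * 12 * 11 * 10 * 9 * 8 * compute_factorial(7)
= 14 * 13 * 12 * 11 * 10 * 9 * 8 * 7 * compute_factorial(6)
= 14 * 13 * 12 * 11 * 10 * 9 * 8 * 7 * 6 * compute_factorial(5)
= 14 * 13 * 12 * 11 * 10 * 9 * 8 * 7 * 6 * 5 * compute_factorial(4)
= 14 * 13 * 12 * 11 * 10 * 9 * 8 * 7 * 6 * 5 * 4 * compute_factorial(3)
= 14 * 13 * 12 * 11 * 10 * 9 * 8 * 7 * 6 * 5 * 4 * 3 * compute_factorial(2)
= 14 * 13 * 12 * 11 * 10 * 9 * 8 * 7 * 6 * 5 * 4 * 3 * 2 * compute_factorial(1)
= 14 * 13 * 12 * 11 * 10 * 9 * 8 * 7 * 6 * 5 * 4 * 3 * 2 * 1
= 87178291200


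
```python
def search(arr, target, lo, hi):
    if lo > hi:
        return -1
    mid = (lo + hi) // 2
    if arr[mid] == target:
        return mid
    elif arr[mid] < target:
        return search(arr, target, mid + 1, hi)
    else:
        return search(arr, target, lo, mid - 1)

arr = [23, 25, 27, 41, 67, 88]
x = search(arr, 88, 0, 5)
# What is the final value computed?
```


search(arr, 88, 0, 5)
lo=0, hi=5, mid=2, arr[mid]=27
27 < 88, search right half
lo=3, hi=5, mid=4, arr[mid]=67
67 < 88, search right half
lo=5, hi=5, mid=5, arr[mid]=88
arr[5] == 88, found at index 5
= 5


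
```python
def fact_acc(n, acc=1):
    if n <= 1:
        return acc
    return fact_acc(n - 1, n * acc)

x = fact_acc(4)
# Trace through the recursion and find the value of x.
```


fact_acc(4, 1)
= fact_acc(3, 4 * 1) = fact_acc(3, 4)
= fact_acc(2, 3 * 4) = fact_acc(2, 12)
= fact_acc(1, 2 * 12) = fact_acc(1, 24)
n <= 1, return acc = 24


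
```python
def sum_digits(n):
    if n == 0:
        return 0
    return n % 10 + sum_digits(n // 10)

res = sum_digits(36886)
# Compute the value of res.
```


sum_digits(36886)
= 6 + sum_digits(3688)
= 6 + 8 + sum_digits(368)
= 6 + 8 + 8 + sum_digits(36)
= 6 + 8 + 8 + 6 + sum_digits(3)
= 6 + 8 + 8 + 6 + 3 + sum_digits(0)
= 6 + 8 + 8 + 6 + 3 + 0
= 31


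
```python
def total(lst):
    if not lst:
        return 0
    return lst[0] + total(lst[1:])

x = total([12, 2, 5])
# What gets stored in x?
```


total([12, 2, 5])
= 12 + total([2, 5])
= 12 + 2 + total([5])
= 12 + 2 + 5 + total([])
= 12 + 2 + 5 + 0
= 19


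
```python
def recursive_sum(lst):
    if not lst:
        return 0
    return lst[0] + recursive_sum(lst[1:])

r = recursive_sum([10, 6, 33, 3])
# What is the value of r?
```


recursive_sum([10, 6, 33, 3])
= 10 + recursive_sum([6, 33, 3])
= 10 + 6 + recursive_sum([33, 3])
= 10 + 6 + 33 + recursive_sum([3])
= 10 + 6 + 33 + 3 + recursive_sum([])
= 10 + 6 + 33 + 3 + 0
= 52


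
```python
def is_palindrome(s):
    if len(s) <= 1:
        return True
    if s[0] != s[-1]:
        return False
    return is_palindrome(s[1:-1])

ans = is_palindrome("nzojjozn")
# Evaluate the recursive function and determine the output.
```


is_palindrome("nzojjozn")
"nzojjozn": s[0]='n' == s[-1]='n' -> is_palindrome("zojjoz")
"zojjoz": s[0]='z' == s[-1]='z' -> is_palindrome("ojjo")
"ojjo": s[0]='o' == s[-1]='o' -> is_palindrome("jj")
"jj": s[0]='j' == s[-1]='j' -> is_palindrome("")
"": len <= 1 -> True
= True


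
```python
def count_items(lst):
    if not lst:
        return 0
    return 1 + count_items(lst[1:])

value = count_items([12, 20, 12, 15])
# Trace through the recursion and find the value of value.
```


count_items([12, 20, 12, 15])
= 1 + count_items([20, 12, 15])
= 1 + 1 + count_items([12, 15])
= 1 + 1 + 1 + count_items([15])
= 1 + 1 + 1 + 1 + count_items([])
= 1 + 1 + 1 + 1 + 0
= 4


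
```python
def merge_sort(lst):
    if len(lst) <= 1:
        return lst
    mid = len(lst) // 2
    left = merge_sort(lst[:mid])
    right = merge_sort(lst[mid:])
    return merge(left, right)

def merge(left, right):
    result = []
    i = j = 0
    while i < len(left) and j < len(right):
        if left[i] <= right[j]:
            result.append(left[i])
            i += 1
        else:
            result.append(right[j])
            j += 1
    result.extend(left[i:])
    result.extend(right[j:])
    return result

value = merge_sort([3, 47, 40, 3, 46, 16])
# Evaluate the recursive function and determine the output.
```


merge_sort([3, 47, 40, 3, 46, 16])
Split into [3, 47, 40] and [3, 46, 16]
Left sorted: [3, 40, 47]
Right sorted: [3, 16, 46]
Merge [3, 40, 47] and [3, 16, 46]
= [3, 3, 16, 40, 46, 47]
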